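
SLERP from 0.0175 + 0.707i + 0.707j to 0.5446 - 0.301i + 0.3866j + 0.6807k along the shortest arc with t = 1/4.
0.2159 + 0.5291i + 0.7816j + 0.25k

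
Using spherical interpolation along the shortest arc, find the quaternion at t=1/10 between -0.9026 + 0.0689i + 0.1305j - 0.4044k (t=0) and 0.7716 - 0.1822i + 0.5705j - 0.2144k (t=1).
-0.9309 + 0.0856i + 0.0539j - 0.3509k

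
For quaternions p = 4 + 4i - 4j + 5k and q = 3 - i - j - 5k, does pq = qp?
No: pq = 37 + 33i - j - 13k ≠ 37 - 17i - 31j + 3k = qp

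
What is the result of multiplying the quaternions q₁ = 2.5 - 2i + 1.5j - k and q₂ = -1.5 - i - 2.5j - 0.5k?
-2.5 - 2.75i - 8.5j + 6.75k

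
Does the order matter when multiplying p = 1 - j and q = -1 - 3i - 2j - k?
Yes: pq = -3 - 2i - j - 4k ≠ -3 - 4i - j + 2k = qp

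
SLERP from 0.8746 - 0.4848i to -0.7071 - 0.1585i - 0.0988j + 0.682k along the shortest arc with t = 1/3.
0.9173 - 0.2946i + 0.0384j - 0.2651k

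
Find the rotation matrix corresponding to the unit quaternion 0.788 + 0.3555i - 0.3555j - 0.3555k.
[[0.4945, 0.3075, -0.813], [-0.813, 0.4945, -0.3075], [0.3075, 0.813, 0.4945]]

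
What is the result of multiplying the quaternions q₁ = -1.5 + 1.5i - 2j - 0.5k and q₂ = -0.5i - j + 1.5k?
-0.5 - 2.75i - 0.5j - 4.75k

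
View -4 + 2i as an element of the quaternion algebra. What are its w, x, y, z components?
-4 + 2i + 0j + 0k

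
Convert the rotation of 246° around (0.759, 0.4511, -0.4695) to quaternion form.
-0.5446 + 0.6366i + 0.3783j - 0.3938k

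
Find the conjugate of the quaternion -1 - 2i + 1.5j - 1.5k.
-1 + 2i - 1.5j + 1.5k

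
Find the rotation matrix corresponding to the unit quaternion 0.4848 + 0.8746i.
[[1, 0, 0], [0, -0.5299, -0.848], [0, 0.848, -0.5299]]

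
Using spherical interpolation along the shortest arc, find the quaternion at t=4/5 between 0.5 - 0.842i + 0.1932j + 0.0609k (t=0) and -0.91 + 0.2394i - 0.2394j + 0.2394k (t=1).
0.8699 - 0.3871i + 0.2426j - 0.186k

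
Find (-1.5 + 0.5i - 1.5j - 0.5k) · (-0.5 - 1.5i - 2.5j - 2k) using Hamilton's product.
-3.25 + 3.75i + 6.25j - 0.25k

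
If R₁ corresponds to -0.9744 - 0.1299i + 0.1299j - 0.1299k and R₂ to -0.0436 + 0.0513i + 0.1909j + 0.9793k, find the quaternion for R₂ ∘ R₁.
0.1516 - 0.1963i - 0.3122j - 0.9171k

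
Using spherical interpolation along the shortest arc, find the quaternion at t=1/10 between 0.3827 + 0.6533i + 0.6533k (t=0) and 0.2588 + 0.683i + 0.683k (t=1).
0.3706 + 0.6568i + 0.6568k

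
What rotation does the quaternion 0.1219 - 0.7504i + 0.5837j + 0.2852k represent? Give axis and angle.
axis = (-0.756, 0.5881, 0.2873), θ = 166°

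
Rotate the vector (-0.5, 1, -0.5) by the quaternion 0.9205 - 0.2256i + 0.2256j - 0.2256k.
(-0.343, 0.898, -0.759)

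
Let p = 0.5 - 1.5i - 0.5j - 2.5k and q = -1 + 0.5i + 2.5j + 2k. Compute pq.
6.5 + 7i + 3.5j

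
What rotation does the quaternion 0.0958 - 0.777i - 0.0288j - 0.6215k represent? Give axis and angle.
axis = (-0.7806, -0.0289, -0.6244), θ = 169°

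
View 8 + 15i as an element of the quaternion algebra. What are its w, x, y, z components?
8 + 15i + 0j + 0k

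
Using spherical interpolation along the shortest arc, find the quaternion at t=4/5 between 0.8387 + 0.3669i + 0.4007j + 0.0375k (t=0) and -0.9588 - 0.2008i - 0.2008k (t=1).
0.9522 + 0.2391i + 0.0832j + 0.1707k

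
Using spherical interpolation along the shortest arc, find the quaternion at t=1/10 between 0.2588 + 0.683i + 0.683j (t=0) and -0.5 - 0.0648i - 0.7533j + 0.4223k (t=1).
0.2939 + 0.6355i + 0.7124j - 0.0472k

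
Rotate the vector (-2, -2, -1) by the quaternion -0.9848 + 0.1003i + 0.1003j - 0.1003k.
(-1.347, -2.532, -0.879)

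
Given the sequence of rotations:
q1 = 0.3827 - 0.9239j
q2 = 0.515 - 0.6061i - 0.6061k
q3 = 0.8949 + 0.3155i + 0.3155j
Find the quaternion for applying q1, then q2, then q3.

q2 · q1 = 0.1971 - 0.7919i - 0.4758j + 0.328k
q3 · q2 · q1 = 0.5763 - 0.543i - 0.4671j + 0.3933k
0.5763 - 0.543i - 0.4671j + 0.3933k


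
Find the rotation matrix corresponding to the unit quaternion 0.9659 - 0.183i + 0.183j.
[[0.933, -0.067, 0.3535], [-0.067, 0.933, 0.3535], [-0.3535, -0.3535, 0.866]]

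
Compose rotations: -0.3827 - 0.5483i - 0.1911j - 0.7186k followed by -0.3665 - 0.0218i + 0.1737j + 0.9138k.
0.8182 + 0.2591i - 0.5131j + 0.0131k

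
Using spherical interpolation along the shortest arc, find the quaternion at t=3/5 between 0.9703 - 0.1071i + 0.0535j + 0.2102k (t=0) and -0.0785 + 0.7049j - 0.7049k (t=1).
0.5779 - 0.0573i - 0.5008j + 0.6418k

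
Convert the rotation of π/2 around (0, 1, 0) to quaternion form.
0.7071 + 0.7071j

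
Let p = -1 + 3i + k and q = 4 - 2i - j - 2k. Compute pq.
4 + 15i + 5j + 3k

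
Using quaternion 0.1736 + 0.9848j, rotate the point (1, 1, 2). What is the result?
(-0.256, 1, -2.221)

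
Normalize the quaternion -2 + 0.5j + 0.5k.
-0.9428 + 0.2357j + 0.2357k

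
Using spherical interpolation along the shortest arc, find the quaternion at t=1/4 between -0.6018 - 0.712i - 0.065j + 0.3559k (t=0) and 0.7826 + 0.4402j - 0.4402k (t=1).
-0.6971 - 0.5644i - 0.1753j + 0.4059k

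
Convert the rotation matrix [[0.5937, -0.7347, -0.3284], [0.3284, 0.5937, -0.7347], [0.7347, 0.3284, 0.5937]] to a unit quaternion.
0.8338 + 0.3187i - 0.3187j + 0.3187k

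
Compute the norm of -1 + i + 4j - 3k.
√27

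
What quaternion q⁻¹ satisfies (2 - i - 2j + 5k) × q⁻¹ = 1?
0.0588 + 0.0294i + 0.0588j - 0.1471k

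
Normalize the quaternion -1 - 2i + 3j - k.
-0.2582 - 0.5164i + 0.7746j - 0.2582k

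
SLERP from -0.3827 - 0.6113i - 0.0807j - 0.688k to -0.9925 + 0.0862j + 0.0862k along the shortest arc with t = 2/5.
-0.7768 - 0.4393i - 0.0144j - 0.4509k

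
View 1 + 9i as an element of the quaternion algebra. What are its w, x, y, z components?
1 + 9i + 0j + 0k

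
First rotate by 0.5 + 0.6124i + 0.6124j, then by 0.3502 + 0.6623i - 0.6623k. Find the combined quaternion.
-0.2305 + 0.9512i - 0.1911j + 0.0744k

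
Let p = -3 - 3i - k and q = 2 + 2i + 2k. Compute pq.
2 - 12i + 4j - 8k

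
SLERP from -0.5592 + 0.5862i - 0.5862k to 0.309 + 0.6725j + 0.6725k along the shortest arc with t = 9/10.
-0.3526 + 0.0688i - 0.6246j - 0.6934k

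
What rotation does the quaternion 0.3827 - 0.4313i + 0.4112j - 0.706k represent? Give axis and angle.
axis = (-0.4668, 0.4451, -0.7642), θ = 3π/4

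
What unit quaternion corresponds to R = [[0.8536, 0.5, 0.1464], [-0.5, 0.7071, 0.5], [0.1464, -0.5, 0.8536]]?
0.9239 - 0.2706i - 0.2706k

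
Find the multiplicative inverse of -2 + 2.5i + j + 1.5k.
-0.1481 - 0.1852i - 0.0741j - 0.1111k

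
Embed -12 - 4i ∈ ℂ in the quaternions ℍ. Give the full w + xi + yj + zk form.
-12 - 4i + 0j + 0k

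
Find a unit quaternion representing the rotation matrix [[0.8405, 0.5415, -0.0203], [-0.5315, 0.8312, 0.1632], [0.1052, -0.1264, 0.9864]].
0.9563 - 0.0757i - 0.0328j - 0.2805k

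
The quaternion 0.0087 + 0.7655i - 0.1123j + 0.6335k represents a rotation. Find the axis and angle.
axis = (0.7655, -0.1123, 0.6335), θ = 179°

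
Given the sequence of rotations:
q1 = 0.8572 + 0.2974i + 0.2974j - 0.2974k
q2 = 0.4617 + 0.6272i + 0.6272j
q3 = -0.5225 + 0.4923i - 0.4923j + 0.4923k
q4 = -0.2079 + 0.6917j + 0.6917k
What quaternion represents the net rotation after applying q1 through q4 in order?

q2 · q1 = 0.0227 + 0.4884i + 0.8615j - 0.1373k
q3 · q2 · q1 = 0.2394 - 0.6005i - 0.1533j + 0.7475k
q4 · q3 · q2 · q1 = -0.4608 + 0.7479i - 0.2179j + 0.4256k
-0.4608 + 0.7479i - 0.2179j + 0.4256k


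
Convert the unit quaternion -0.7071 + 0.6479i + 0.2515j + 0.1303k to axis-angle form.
axis = (0.9163, 0.3557, 0.1843), θ = 3π/2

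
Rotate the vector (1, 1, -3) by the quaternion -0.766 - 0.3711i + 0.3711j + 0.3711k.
(3.274, 0.484, -0.21)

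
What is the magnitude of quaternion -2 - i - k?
√6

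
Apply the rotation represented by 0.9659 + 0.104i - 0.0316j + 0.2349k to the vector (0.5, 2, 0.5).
(-0.483, 1.852, 0.915)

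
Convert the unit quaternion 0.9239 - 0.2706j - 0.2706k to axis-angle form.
axis = (0, -√2/2, -√2/2), θ = π/4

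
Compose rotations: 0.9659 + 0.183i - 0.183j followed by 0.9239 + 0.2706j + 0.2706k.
0.9419 + 0.2186i + 0.1418j + 0.2119k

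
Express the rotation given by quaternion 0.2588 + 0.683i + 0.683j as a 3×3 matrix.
[[0.067, 0.933, 0.3535], [0.933, 0.067, -0.3535], [-0.3535, 0.3535, -0.866]]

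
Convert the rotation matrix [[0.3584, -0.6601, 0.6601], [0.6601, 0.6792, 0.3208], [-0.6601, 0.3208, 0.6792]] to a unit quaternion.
0.8241 + 0.4005j + 0.4005k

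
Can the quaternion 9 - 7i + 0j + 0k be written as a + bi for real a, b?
Yes. The quaternion 9 - 7i has j- and k-coefficients y = z = 0, so it lies in the complex subalgebra spanned by 1 and i.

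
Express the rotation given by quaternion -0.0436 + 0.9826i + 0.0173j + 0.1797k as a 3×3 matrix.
[[0.9348, 0.0497, 0.3516], [0.0183, -0.9956, 0.0919], [0.3547, -0.0795, -0.9316]]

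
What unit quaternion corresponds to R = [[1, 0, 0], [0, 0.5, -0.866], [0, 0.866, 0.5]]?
0.866 + 0.5i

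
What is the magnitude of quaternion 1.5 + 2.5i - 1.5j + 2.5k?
√17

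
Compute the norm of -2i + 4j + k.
√21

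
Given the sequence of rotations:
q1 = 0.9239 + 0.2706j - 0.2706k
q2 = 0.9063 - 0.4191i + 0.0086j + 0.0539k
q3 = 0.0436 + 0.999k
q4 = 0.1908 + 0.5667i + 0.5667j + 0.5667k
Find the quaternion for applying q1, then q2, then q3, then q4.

q2 · q1 = 0.8496 - 0.4041i + 0.1398j - 0.3089k
q3 · q2 · q1 = 0.3456 - 0.1573i - 0.3976j + 0.8353k
q4 · q3 · q2 · q1 = -0.093 + 0.8645i - 0.4425j + 0.219k
-0.093 + 0.8645i - 0.4425j + 0.219k


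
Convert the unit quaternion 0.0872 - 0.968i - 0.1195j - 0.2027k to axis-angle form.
axis = (-0.9717, -0.12, -0.2035), θ = 170°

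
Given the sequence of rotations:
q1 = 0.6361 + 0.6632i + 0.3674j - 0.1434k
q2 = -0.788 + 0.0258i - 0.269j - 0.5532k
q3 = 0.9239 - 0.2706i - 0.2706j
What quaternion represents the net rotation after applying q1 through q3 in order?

q2 · q1 = -0.4989 - 0.2644i - 0.8238j - 0.051k
q3 · q2 · q1 = -0.7554 - 0.0955i - 0.6399j + 0.1043k
-0.7554 - 0.0955i - 0.6399j + 0.1043k


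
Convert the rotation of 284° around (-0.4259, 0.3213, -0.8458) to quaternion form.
-0.788 - 0.2622i + 0.1978j - 0.5207k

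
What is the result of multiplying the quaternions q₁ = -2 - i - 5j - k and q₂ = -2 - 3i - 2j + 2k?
-7 - 4i + 19j - 15k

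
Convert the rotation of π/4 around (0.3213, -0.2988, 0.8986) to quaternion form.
0.9239 + 0.123i - 0.1143j + 0.3439k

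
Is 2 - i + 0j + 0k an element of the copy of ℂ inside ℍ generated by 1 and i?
Yes. The quaternion 2 - i has j- and k-coefficients y = z = 0, so it lies in the complex subalgebra spanned by 1 and i.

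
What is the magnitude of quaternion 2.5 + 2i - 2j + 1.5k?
4.062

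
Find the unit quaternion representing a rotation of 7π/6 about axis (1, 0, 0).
-0.2588 + 0.9659i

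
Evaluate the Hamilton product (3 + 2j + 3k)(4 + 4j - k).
7 - 14i + 20j + 9k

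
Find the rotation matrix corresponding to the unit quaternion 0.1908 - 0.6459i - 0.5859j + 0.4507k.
[[-0.0928, 0.5849, -0.8058], [0.9289, -0.2406, -0.2817], [-0.3586, -0.7746, -0.5209]]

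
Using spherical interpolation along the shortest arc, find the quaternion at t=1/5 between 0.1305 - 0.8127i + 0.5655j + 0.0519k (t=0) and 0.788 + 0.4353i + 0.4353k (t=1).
-0.0967 - 0.8516i + 0.5102j - 0.0716k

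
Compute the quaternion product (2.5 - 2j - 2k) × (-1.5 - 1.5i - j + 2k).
-1.75 - 9.75i + 3.5j + 5k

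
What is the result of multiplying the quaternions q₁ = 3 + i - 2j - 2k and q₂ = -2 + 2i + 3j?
-2 + 10i + 9j + 11k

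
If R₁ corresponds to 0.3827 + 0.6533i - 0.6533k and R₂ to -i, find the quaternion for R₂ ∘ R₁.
0.6533 - 0.3827i - 0.6533j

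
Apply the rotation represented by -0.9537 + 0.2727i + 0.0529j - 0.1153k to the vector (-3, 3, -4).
(-2.822, -0.304, -5.094)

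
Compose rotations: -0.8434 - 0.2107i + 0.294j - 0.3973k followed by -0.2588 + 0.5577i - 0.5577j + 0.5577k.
0.7213 - 0.3582i + 0.4983j - 0.3211k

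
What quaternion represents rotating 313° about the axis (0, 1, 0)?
-0.9171 + 0.3987j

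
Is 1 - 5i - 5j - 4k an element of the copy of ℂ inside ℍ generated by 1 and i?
No. The quaternion 1 - 5i - 5j - 4k has j-coefficient y = -5 and k-coefficient z = -4, not both zero, so it does not lie in the complex subalgebra spanned by 1 and i.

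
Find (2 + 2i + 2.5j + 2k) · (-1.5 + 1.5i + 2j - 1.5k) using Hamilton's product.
-8 - 7.75i + 6.25j - 5.75k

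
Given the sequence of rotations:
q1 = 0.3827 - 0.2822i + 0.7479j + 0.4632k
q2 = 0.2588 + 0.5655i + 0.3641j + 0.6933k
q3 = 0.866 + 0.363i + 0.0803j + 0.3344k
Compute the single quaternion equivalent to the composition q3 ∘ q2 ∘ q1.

q2 · q1 = -0.3348 - 0.2065i - 0.1247j + 0.9109k
q3 · q2 · q1 = -0.5096 - 0.1855i - 0.5346j + 0.6482k
-0.5096 - 0.1855i - 0.5346j + 0.6482k


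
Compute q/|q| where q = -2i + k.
-0.8944i + 0.4472k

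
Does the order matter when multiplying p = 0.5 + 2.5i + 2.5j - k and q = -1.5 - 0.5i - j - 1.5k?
Yes: pq = 1.5 - 8.75i - 0.5k ≠ 1.5 + 0.75i - 8.5j + 2k = qp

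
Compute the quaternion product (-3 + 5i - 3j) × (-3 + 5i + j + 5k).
-13 - 45i - 19j + 5k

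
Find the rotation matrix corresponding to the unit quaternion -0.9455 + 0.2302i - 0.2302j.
[[0.894, -0.106, 0.4353], [-0.106, 0.894, 0.4353], [-0.4353, -0.4353, 0.788]]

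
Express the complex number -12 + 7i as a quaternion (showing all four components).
-12 + 7i + 0j + 0k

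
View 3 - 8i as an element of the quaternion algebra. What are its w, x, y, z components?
3 - 8i + 0j + 0k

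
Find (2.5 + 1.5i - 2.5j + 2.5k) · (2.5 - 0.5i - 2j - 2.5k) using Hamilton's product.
8.25 + 13.75i - 8.75j - 4.25k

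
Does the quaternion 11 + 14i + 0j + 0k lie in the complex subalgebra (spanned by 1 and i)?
Yes. The quaternion 11 + 14i has j- and k-coefficients y = z = 0, so it lies in the complex subalgebra spanned by 1 and i.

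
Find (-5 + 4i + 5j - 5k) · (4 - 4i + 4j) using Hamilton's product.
-24 + 56i + 20j + 16k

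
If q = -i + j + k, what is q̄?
i - j - k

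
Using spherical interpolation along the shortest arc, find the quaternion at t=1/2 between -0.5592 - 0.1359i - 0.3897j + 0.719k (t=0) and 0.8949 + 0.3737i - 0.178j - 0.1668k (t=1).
-0.8124 - 0.2847i - 0.1183j + 0.4949k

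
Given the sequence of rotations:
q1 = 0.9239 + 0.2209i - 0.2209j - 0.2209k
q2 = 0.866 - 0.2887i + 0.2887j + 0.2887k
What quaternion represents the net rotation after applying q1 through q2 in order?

q2 · q1 = 0.9914 - 0.0754i + 0.0754j + 0.0754k
0.9914 - 0.0754i + 0.0754j + 0.0754k


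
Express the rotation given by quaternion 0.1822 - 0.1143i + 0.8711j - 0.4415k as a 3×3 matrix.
[[-0.9075, -0.0383, 0.4184], [-0.36, 0.584, -0.7275], [-0.2165, -0.8108, -0.5438]]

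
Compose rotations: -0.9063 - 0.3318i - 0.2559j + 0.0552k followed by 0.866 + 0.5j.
-0.6569 - 0.2597i - 0.6748j + 0.2137k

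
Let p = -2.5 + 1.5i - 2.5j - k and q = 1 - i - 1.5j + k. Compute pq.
-3.75 + 0.75j - 8.25k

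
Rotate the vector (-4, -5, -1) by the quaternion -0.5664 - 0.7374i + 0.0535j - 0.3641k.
(-0.936, 1.303, -6.279)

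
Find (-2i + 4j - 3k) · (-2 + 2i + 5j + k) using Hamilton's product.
-13 + 23i - 12j - 12k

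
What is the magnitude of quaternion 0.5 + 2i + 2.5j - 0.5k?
3.279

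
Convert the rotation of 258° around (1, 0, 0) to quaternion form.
-0.6293 + 0.7771i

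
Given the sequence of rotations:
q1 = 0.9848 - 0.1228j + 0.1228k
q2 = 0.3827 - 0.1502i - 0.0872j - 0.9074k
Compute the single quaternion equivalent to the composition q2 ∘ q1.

q2 · q1 = 0.4776 - 0.2701i - 0.1144j - 0.8282k
0.4776 - 0.2701i - 0.1144j - 0.8282k


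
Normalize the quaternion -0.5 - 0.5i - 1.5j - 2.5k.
-0.1667 - 0.1667i - 0.5j - 0.8333k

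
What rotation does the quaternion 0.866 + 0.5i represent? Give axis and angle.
axis = (1, 0, 0), θ = π/3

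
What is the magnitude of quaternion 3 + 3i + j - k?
√20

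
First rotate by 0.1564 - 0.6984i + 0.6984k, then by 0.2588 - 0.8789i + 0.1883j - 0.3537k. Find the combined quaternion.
-0.3263 - 0.1867i + 0.8903j + 0.2569k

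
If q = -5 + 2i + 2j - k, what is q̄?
-5 - 2i - 2j + k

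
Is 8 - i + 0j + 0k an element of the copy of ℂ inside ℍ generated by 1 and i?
Yes. The quaternion 8 - i has j- and k-coefficients y = z = 0, so it lies in the complex subalgebra spanned by 1 and i.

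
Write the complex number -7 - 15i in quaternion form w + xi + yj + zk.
-7 - 15i + 0j + 0k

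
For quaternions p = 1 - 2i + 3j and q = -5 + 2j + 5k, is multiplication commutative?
No: pq = -11 + 25i - 3j + k ≠ -11 - 5i - 23j + 9k = qp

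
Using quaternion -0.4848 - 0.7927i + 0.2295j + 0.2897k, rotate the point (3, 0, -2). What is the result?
(3.544, -0.663, 0.014)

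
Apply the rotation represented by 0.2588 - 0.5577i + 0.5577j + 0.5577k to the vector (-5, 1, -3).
(1.31, -1.309, 5.619)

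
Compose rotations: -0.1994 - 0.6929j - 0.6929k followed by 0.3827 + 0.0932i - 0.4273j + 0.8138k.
0.1915 + 0.8414i - 0.1154j - 0.492k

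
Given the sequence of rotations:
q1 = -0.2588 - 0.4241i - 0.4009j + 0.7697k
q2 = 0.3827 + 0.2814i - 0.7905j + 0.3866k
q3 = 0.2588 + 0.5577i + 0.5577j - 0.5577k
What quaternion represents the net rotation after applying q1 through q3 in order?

q2 · q1 = -0.5942 - 0.6886i - 0.3294j - 0.2536k
q3 · q2 · q1 = 0.2725 - 0.8347i + 0.1088j + 0.4661k
0.2725 - 0.8347i + 0.1088j + 0.4661k


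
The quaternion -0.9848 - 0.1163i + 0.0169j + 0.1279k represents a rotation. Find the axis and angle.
axis = (-0.6696, 0.0973, 0.7364), θ = 340°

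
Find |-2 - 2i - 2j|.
√12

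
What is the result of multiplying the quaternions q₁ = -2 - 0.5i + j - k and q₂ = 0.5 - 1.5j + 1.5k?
2 - 0.25i + 4.25j - 2.75k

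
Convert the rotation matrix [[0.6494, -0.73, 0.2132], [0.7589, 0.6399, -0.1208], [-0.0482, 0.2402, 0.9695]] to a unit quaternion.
0.9026 + 0.1i + 0.0724j + 0.4124k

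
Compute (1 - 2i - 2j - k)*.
1 + 2i + 2j + k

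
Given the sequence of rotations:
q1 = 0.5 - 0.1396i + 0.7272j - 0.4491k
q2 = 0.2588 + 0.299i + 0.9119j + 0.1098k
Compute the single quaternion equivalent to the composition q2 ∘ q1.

q2 · q1 = -0.4427 - 0.376i + 0.7631j + 0.2834k
-0.4427 - 0.376i + 0.7631j + 0.2834k


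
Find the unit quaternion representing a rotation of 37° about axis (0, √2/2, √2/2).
0.9483 + 0.2244j + 0.2244k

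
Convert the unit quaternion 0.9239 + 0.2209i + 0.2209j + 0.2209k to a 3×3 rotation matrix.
[[0.8048, -0.3106, 0.5058], [0.5058, 0.8048, -0.3106], [-0.3106, 0.5058, 0.8048]]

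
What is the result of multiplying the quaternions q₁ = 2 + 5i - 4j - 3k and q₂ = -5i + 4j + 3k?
50 - 10i + 8j + 6k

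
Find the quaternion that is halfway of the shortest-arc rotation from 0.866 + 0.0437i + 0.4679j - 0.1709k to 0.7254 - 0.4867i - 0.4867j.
0.9582 - 0.2667i - 0.0113j - 0.1029k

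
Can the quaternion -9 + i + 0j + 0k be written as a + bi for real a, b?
Yes. The quaternion -9 + i has j- and k-coefficients y = z = 0, so it lies in the complex subalgebra spanned by 1 and i.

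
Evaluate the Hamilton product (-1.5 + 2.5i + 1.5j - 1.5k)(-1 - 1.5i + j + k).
5.25 + 2.75i - 3.25j + 4.75k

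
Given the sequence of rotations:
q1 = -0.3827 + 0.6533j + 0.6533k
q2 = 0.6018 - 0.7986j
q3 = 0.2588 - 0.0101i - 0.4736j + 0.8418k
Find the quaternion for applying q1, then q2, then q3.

q2 · q1 = 0.2914 - 0.5217i + 0.6988j + 0.3932k
q3 · q2 · q1 = 0.0701 - 0.9124i - 0.3924j + 0.0929k
0.0701 - 0.9124i - 0.3924j + 0.0929k


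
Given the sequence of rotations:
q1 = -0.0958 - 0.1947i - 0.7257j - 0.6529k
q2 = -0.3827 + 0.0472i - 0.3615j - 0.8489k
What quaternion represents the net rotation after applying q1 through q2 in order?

q2 · q1 = -0.7707 - 0.31i + 0.5085j + 0.2266k
-0.7707 - 0.31i + 0.5085j + 0.2266k


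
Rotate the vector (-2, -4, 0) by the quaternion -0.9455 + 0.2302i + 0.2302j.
(-2.212, -3.788, 0.871)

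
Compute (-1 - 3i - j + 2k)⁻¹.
-0.0667 + 0.2i + 0.0667j - 0.1333k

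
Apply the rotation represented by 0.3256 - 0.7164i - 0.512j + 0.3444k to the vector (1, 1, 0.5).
(0.334, 0.751, -1.255)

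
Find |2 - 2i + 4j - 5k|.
7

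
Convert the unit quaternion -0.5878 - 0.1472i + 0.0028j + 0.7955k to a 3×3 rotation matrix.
[[-0.2657, 0.9344, -0.2375], [-0.936, -0.309, -0.1686], [-0.2309, 0.1775, 0.9566]]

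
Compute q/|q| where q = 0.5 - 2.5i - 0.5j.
0.1925 - 0.9623i - 0.1925j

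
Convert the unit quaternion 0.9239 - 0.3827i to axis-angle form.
axis = (-1, 0, 0), θ = π/4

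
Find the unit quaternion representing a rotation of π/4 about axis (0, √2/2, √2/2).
0.9239 + 0.2706j + 0.2706k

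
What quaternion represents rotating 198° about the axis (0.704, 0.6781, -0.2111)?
-0.1564 + 0.6953i + 0.6698j - 0.2085k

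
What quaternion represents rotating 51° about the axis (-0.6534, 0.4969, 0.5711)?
0.9026 - 0.2813i + 0.2139j + 0.2459k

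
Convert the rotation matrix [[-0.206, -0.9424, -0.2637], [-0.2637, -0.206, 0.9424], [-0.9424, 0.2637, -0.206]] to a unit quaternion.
0.309 - 0.5491i + 0.5491j + 0.5491k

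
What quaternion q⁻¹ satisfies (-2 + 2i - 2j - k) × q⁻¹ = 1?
-0.1538 - 0.1538i + 0.1538j + 0.0769k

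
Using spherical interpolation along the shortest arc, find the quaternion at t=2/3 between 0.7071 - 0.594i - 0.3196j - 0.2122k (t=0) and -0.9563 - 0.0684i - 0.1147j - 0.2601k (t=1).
0.9768 - 0.1804i - 0.0399j + 0.1086k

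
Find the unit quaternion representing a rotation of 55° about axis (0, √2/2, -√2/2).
0.887 + 0.3265j - 0.3265k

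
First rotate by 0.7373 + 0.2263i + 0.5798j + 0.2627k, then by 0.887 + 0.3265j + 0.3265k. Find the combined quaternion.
0.3789 + 0.0972i + 0.8289j + 0.3999k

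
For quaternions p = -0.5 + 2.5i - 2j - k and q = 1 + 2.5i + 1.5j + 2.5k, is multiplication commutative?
No: pq = -1.25 - 2.25i - 11.5j + 6.5k ≠ -1.25 + 4.75i + 6j - 11k = qp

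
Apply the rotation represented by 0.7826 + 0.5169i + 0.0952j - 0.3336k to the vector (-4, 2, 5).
(-2.775, -2.182, 5.704)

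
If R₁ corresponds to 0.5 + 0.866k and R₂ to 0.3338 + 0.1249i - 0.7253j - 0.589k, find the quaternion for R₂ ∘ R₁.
0.677 - 0.5657i - 0.4708j - 0.0054k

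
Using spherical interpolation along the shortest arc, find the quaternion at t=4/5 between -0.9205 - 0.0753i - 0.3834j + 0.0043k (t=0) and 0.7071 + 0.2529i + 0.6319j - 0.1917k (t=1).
-0.7612 - 0.22i - 0.5898j + 0.1559k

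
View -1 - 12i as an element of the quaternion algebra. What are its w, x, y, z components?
-1 - 12i + 0j + 0k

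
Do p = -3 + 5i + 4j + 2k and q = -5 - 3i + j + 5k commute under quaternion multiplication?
No: pq = 16 + 2i - 54j - 8k ≠ 16 - 34i + 8j - 42k = qp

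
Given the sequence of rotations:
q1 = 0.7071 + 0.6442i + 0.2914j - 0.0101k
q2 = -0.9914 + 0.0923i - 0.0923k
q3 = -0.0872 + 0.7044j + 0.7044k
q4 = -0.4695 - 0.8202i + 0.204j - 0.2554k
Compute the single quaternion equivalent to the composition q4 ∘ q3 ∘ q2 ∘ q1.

q2 · q1 = -0.7614 - 0.5465i - 0.3474j - 0.0284k
q3 · q2 · q1 = 0.3311 + 0.2724i - 0.891j - 0.1489k
q4 · q3 · q2 · q1 = 0.2117 - 0.6574i + 0.2942j + 0.6606k
0.2117 - 0.6574i + 0.2942j + 0.6606k


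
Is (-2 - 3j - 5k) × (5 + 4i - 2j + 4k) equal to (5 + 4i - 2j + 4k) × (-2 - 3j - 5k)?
No: pq = 4 - 30i - 31j - 21k ≠ 4 + 14i + 9j - 45k = qp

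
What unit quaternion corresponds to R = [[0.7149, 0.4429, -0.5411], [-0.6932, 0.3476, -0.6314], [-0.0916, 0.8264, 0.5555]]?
0.809 + 0.4505i - 0.1389j - 0.3511k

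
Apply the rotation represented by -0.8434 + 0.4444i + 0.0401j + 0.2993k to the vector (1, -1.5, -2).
(-0.39, -2.655, 0.218)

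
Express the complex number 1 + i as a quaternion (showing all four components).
1 + i + 0j + 0k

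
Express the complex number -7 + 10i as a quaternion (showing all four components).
-7 + 10i + 0j + 0k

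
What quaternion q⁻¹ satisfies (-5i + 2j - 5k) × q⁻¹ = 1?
0.0926i - 0.037j + 0.0926k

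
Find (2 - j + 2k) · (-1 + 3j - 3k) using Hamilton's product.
7 - 3i + 7j - 8k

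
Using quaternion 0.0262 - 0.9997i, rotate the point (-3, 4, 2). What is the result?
(-3, -3.89, -2.207)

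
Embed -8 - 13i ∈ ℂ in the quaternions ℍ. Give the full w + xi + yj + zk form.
-8 - 13i + 0j + 0k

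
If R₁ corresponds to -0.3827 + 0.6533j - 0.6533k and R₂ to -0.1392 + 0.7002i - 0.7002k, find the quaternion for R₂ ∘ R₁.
-0.4042 + 0.1895i + 0.3665j + 0.8163k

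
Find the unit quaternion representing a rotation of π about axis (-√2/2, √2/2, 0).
-0.7071i + 0.7071j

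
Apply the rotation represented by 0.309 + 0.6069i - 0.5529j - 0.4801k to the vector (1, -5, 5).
(-2.823, 0.8, -6.511)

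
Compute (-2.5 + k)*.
-2.5 - k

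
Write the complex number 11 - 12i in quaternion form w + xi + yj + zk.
11 - 12i + 0j + 0k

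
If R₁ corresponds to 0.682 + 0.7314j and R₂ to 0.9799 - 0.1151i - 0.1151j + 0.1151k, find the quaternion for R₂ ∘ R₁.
0.7525 - 0.1627i + 0.6382j - 0.0057k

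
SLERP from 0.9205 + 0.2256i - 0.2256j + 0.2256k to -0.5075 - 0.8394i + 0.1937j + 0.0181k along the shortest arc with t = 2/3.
0.6979 + 0.6779i - 0.2202j + 0.0701k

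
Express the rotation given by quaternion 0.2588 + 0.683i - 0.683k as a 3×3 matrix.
[[0.067, 0.3535, -0.933], [-0.3535, -0.866, -0.3535], [-0.933, 0.3535, 0.067]]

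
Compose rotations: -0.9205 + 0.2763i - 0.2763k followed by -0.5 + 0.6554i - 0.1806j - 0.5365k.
0.1309 - 0.6915i + 0.1991j + 0.6819k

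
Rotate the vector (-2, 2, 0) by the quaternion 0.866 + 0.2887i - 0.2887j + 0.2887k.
(-2.667, 0.667, -0.667)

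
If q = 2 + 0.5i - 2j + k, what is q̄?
2 - 0.5i + 2j - k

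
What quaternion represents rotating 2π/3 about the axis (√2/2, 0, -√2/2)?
0.5 + 0.6124i - 0.6124k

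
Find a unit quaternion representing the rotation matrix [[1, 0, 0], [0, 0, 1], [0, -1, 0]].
0.7071 - 0.7071i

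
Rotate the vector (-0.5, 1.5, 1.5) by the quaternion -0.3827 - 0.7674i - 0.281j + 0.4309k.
(0.237, -2.119, 0.452)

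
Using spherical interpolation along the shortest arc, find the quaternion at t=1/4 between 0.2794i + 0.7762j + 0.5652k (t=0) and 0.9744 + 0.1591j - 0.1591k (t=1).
0.3655 + 0.2555i + 0.7695j + 0.4572k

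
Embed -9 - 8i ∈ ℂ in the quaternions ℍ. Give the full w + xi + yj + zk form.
-9 - 8i + 0j + 0k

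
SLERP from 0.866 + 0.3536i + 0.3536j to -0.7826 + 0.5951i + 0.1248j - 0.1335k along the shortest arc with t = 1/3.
0.9744 + 0.0253i + 0.2169j + 0.0544k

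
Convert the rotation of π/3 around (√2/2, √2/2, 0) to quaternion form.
0.866 + 0.3536i + 0.3536j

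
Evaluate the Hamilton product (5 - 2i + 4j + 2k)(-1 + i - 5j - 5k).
27 - 3i - 37j - 21k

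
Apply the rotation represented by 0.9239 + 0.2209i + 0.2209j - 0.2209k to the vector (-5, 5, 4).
(-0.253, 3.554, 7.301)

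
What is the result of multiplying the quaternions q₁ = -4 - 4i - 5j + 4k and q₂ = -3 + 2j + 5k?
2 - 21i + 27j - 40k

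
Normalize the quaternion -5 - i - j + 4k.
-0.7625 - 0.1525i - 0.1525j + 0.61k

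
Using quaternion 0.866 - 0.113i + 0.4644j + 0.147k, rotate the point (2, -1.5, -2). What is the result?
(0.048, -1.762, -2.673)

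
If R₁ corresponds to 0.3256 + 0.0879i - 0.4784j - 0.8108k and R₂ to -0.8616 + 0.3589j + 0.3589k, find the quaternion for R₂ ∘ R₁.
0.1822 - 0.195i + 0.5606j + 0.7839k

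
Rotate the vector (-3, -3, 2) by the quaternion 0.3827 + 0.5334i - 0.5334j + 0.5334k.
(3.668, -1.058, -2.726)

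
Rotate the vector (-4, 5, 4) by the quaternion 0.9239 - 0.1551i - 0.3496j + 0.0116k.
(-5.184, 5.353, -1.213)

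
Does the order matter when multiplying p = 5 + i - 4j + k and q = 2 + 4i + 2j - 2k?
Yes: pq = 16 + 28i + 8j + 10k ≠ 16 + 16i - 4j - 26k = qp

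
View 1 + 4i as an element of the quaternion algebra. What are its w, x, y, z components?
1 + 4i + 0j + 0k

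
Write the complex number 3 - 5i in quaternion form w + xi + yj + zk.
3 - 5i + 0j + 0k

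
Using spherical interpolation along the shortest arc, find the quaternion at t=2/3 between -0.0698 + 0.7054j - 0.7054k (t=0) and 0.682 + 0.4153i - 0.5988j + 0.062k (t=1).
-0.5319 - 0.3072i + 0.72j - 0.323k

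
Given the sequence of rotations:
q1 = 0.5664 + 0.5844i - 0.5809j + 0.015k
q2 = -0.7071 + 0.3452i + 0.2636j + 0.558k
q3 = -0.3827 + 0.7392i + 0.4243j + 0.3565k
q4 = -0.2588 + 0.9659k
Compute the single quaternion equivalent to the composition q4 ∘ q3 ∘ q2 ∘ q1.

q2 · q1 = -0.4575 + 0.1104i + 0.881j - 0.0491k
q3 · q2 · q1 = -0.2628 - 0.7153i - 0.4556j + 0.4601k
q4 · q3 · q2 · q1 = -0.3764 + 0.6252i - 0.573j - 0.3729k
-0.3764 + 0.6252i - 0.573j - 0.3729k


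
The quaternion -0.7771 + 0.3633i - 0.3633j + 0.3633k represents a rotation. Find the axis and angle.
axis = (√3/3, -√3/3, √3/3), θ = 282°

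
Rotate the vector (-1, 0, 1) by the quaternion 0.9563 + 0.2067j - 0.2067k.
(-0.434, 0.31, 1.31)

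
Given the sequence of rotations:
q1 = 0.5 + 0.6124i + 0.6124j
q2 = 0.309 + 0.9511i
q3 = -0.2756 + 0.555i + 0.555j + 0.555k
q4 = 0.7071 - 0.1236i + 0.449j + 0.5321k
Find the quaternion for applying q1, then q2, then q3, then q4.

q2 · q1 = -0.428 + 0.6648i + 0.1892j + 0.5825k
q3 · q2 · q1 = -0.6793 - 0.2025i - 0.244j - 0.662k
q4 · q3 · q2 · q1 = -0.0436 - 0.2266i - 0.6671j - 0.7085k
-0.0436 - 0.2266i - 0.6671j - 0.7085k


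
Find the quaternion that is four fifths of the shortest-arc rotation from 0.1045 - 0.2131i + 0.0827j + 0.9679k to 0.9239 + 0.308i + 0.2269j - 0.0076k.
0.9008 + 0.2256i + 0.2384j + 0.2844k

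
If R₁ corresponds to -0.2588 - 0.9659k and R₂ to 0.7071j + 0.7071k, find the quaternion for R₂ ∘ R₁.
0.683 - 0.683i - 0.183j - 0.183k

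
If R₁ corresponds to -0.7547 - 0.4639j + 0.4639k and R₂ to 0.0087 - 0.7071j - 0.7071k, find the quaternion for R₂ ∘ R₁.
-0.0066 - 0.656i + 0.5296j + 0.5377k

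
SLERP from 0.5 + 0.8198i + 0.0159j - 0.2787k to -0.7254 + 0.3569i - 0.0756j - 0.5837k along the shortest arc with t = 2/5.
-0.0169 + 0.8384i - 0.03j - 0.544k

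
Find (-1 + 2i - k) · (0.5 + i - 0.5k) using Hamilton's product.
-3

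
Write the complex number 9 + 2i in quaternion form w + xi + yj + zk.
9 + 2i + 0j + 0k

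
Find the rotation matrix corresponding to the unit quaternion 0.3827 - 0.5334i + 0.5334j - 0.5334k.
[[-0.1381, -0.1608, 0.9773], [-0.9773, -0.1381, -0.1608], [0.1608, -0.9773, -0.1381]]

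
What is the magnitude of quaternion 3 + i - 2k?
√14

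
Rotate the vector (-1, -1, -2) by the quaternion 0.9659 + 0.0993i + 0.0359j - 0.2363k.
(-1.394, -0.002, -2.014)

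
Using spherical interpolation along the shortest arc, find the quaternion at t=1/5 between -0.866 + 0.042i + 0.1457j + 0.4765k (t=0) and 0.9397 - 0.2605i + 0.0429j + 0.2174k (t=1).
-0.9264 + 0.0923i + 0.1115j + 0.3477k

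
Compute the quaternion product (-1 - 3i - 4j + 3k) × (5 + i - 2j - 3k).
-1 + 2i - 24j + 28k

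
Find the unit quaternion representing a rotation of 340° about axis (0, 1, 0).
-0.9848 + 0.1736j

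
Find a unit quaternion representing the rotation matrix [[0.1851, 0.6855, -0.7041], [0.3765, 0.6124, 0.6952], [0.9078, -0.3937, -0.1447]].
0.6428 - 0.4235i - 0.6269j - 0.1202k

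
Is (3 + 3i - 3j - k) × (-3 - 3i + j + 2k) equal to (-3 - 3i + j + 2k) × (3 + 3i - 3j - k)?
No: pq = 5 - 23i + 9j + 3k ≠ 5 - 13i + 15j + 15k = qp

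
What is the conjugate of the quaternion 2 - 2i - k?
2 + 2i + k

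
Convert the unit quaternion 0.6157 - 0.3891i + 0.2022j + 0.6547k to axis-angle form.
axis = (-0.4938, 0.2566, 0.8309), θ = 104°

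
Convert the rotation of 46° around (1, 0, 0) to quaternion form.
0.9205 + 0.3907i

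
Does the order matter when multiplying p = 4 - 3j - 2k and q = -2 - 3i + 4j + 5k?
Yes: pq = 14 - 19i + 28j + 15k ≠ 14 - 5i + 16j + 33k = qp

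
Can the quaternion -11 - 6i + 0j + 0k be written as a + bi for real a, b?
Yes. The quaternion -11 - 6i has j- and k-coefficients y = z = 0, so it lies in the complex subalgebra spanned by 1 and i.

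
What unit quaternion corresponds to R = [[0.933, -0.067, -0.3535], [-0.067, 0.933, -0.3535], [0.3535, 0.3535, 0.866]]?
0.9659 + 0.183i - 0.183j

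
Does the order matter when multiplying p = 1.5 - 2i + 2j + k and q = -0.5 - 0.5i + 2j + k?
Yes: pq = -6.75 + 0.25i + 3.5j - 2k ≠ -6.75 + 0.25i + 0.5j + 4k = qp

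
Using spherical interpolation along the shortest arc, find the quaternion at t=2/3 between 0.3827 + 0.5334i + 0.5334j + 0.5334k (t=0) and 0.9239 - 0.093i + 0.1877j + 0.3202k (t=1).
0.8202 + 0.1369i + 0.3415j + 0.4381k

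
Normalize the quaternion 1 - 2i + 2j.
0.3333 - 0.6667i + 0.6667j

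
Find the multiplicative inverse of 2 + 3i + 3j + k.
0.087 - 0.1304i - 0.1304j - 0.0435k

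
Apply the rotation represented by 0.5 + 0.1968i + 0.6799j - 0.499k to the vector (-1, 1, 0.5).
(1.431, 0.218, 0.394)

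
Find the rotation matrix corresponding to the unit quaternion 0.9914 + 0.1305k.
[[0.9659, -0.2588, 0], [0.2588, 0.9659, 0], [0, 0, 1]]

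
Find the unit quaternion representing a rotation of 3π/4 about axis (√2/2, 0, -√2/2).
0.3827 + 0.6533i - 0.6533k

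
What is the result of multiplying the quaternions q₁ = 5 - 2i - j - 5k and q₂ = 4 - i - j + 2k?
27 - 20i - 9k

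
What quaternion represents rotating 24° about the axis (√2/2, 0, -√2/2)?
0.9781 + 0.147i - 0.147k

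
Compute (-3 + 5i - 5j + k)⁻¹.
-0.05 - 0.0833i + 0.0833j - 0.0167k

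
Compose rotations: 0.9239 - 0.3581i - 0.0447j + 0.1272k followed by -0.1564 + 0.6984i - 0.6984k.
0.1944 + 0.67i + 0.1683j - 0.6964k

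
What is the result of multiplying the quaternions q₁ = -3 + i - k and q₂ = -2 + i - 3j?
5 - 8i + 8j - k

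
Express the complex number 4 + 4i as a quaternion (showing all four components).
4 + 4i + 0j + 0k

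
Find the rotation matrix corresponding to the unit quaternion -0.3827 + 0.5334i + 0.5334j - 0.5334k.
[[-0.1381, 0.1608, -0.9773], [0.9773, -0.1381, -0.1608], [-0.1608, -0.9773, -0.1381]]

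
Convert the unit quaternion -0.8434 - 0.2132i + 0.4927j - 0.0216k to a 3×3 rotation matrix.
[[0.5136, -0.2465, -0.8219], [-0.1737, 0.9082, -0.3809], [0.8403, 0.3383, 0.4236]]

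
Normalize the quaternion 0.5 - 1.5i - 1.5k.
0.2294 - 0.6882i - 0.6882k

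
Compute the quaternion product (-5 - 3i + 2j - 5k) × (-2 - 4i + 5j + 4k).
8 + 59i + 3j - 17k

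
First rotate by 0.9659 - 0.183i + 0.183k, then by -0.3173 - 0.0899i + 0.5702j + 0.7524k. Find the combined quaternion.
-0.4606 + 0.0756i + 0.4295j + 0.773k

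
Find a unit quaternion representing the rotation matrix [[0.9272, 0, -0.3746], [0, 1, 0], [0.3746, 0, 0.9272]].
0.9816 - 0.1908j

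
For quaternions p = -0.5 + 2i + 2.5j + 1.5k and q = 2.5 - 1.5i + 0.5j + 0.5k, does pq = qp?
No: pq = -0.25 + 6.25i + 2.75j + 8.25k ≠ -0.25 + 5.25i + 9.25j - 1.25k = qp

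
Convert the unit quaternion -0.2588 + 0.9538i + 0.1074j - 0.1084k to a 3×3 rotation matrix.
[[0.9534, 0.1488, -0.2624], [0.261, -0.843, 0.4704], [-0.1512, -0.517, -0.8425]]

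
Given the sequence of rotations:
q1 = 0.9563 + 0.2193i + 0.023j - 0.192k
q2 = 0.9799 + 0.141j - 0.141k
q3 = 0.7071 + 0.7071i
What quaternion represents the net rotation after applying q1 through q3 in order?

q2 · q1 = 0.9068 + 0.1911i + 0.1265j - 0.3539k
q3 · q2 · q1 = 0.5061 + 0.7763i + 0.3397j - 0.1608k
0.5061 + 0.7763i + 0.3397j - 0.1608k


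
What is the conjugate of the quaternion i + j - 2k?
-i - j + 2k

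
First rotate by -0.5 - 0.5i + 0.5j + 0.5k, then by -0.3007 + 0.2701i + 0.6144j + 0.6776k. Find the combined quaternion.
-0.3606 - 0.0163i - 0.9314j - 0.0469k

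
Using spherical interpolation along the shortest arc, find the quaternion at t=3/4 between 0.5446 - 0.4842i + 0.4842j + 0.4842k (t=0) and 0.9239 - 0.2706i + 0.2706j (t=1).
0.8659 - 0.3414i + 0.3414j + 0.1308k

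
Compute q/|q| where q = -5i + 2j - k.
-0.9129i + 0.3651j - 0.1826k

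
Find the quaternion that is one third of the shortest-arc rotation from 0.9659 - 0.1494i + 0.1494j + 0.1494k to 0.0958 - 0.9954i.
0.8124 - 0.5582i + 0.1191j + 0.1191k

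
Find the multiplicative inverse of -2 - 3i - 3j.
-0.0909 + 0.1364i + 0.1364j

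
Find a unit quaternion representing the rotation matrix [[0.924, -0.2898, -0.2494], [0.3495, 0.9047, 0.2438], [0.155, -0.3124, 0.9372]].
0.9703 - 0.1433i - 0.1042j + 0.1647k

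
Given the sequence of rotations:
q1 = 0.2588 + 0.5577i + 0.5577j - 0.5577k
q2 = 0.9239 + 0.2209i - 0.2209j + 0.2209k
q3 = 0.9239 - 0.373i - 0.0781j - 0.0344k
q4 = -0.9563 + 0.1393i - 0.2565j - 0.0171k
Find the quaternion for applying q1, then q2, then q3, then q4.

q2 · q1 = 0.3623 + 0.5724i + 0.7045j - 0.2117k
q3 · q2 · q1 = 0.596 + 0.4345i + 0.5239j - 0.4261k
q4 · q3 · q2 · q1 = -0.5034 - 0.2142i - 0.602j + 0.5817k
-0.5034 - 0.2142i - 0.602j + 0.5817k


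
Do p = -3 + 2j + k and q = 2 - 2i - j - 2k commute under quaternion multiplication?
No: pq = -2 + 3i + 5j + 12k ≠ -2 + 9i + 9j + 4k = qp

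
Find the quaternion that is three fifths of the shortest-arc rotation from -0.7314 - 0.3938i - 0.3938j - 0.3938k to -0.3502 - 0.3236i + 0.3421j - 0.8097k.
-0.5684 - 0.396i + 0.0474j - 0.7197k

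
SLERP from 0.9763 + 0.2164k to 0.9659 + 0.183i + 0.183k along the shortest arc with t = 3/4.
0.9717 + 0.1376i + 0.192k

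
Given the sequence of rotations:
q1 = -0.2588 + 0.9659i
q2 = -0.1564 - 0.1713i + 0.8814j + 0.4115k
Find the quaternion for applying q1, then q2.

q2 · q1 = 0.2059 - 0.1067i + 0.1694j - 0.9578k
0.2059 - 0.1067i + 0.1694j - 0.9578k


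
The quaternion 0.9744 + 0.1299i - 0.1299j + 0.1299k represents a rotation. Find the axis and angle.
axis = (√3/3, -√3/3, √3/3), θ = 26°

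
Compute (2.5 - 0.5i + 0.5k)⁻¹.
0.3704 + 0.0741i - 0.0741k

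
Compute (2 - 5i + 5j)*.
2 + 5i - 5j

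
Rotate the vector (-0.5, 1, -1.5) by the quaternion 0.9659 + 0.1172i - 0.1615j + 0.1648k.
(-0.393, 1.197, -1.383)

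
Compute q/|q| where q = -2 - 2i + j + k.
-0.6325 - 0.6325i + 0.3162j + 0.3162k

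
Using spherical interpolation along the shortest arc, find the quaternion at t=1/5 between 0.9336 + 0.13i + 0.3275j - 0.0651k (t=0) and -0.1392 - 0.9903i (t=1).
0.8744 + 0.3819i + 0.2936j - 0.0584k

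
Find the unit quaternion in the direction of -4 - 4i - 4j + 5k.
-0.4682 - 0.4682i - 0.4682j + 0.5852k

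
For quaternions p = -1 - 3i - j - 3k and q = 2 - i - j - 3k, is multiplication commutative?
No: pq = -15 - 5i - 7j - k ≠ -15 - 5i + 5j - 5k = qp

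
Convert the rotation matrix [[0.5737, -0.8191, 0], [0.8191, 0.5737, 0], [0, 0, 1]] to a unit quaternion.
0.887 + 0.4617k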